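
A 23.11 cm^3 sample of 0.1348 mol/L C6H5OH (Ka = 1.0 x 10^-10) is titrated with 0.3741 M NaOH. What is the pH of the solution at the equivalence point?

n(C6H5OH) = 0.1348 x 0.02311 = 0.003115 mol; V(NaOH) at equivalence = 0.003115/0.3741 = 0.008327 L.
At equivalence all the acid is converted to C6H5O-; total volume = 0.02311 + 0.008327 = 0.03144 L, so [C6H5O-] = 0.003115/0.03144 = 0.09909 M.
Kb = Kw/Ka = 1.0e-14 / 1.0 x 10^-10 = 0.000100.
[OH^-] = sqrt(Kb x [C6H5O-]) = sqrt(0.000100 x 0.09909) = 0.00315 M.
pOH = 2.50, so pH = 14.00 - 2.50 = 11.50.

11.50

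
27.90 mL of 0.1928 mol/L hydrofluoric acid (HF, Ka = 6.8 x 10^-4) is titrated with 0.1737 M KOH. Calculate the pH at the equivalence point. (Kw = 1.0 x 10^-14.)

8.06

n(HF) = 0.1928 x 0.02790 = 0.005379 mol; V(KOH) at equivalence = 0.005379/0.1737 = 0.03097 L.
At equivalence all the acid is converted to F-; total volume = 0.02790 + 0.03097 = 0.05887 L, so [F-] = 0.005379/0.05887 = 0.09138 M.
Kb = Kw/Ka = 1.0e-14 / 6.8 x 10^-4 = 1.47e-11.
[OH^-] = sqrt(Kb x [F-]) = sqrt(1.47e-11 x 0.09138) = 1.16e-6 M.
pOH = 5.94, so pH = 14.00 - 5.94 = 8.06.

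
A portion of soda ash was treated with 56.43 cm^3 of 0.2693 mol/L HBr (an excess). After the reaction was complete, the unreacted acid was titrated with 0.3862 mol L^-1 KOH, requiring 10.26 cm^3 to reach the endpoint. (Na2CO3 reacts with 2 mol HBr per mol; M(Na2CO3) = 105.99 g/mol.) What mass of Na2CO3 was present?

0.595 g

Total n(HBr) added = 0.2693 x 0.05643 = 0.01520 mol.
n(KOH) used = 0.3862 x 0.01026 = 0.003962 mol, which equals the excess n(HBr).
So n(HBr) consumed by the sample = 0.01520 - 0.003962 = 0.01123 mol.
n(Na2CO3) = 0.01123 / 2 = 0.005617 mol.
mass = 0.005617 mol x 105.99 g/mol = 0.595 g.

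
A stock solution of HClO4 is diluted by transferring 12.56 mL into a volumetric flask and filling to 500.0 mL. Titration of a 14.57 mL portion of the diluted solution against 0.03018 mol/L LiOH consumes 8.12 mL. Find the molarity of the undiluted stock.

0.670 M

n(LiOH) = 0.03018 x 0.008120 = 0.0002451 mol.
n(HClO4) in the aliquot = 0.0002451 mol.
[diluted HClO4] = 0.0002451 / 0.01457 = 0.01682 M.
Dilution factor = 500.0/12.56 = 39.81, so [stock] = 0.01682 x 39.81 = 0.670 M.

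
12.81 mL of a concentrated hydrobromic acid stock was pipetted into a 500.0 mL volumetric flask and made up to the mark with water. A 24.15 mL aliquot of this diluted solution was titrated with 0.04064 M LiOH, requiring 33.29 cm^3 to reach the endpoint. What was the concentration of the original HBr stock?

n(LiOH) = 0.04064 x 0.03329 = 0.001353 mol.
n(HBr) in the aliquot = 0.001353 mol.
[diluted HBr] = 0.001353 / 0.02415 = 0.05602 M.
Dilution factor = 500.0/12.81 = 39.03, so [stock] = 0.05602 x 39.03 = 2.19 M.

2.19 M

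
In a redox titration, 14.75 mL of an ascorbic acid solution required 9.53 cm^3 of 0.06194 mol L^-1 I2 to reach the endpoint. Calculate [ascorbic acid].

0.0400 M

n(I2) = 0.06194 x 0.009530 = 0.0005903 mol.
From the balanced equation, 1 mol I2 reacts with 1 mol ascorbic acid, so n(ascorbic acid) = 0.0005903 x 1/1 = 0.0005903 mol.
[ascorbic acid] = 0.0005903 / 0.01475 L = 0.0400 M.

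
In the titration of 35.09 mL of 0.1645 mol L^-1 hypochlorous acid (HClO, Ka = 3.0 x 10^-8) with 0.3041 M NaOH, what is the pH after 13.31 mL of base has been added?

Initial n(HClO) = 0.1645 x 0.03509 = 0.005772 mol.
n(NaOH) added = 0.3041 x 0.01331 = 0.004048 mol, converting that many moles of HClO to ClO-.
Remaining n(HClO) = 0.001725 mol; n(ClO-) = 0.004048 mol.
By Henderson-Hasselbalch, pH = pKa + log([A^-]/[HA]) = 7.52 + log(0.004048/0.001725) = 7.52 + (+0.37) = 7.89.

7.89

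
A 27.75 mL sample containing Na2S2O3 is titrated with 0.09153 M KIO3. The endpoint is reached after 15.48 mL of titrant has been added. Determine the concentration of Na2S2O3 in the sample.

n(KIO3) = 0.09153 x 0.01548 = 0.001417 mol.
From the balanced equation, 1 mol KIO3 reacts with 6 mol Na2S2O3, so n(Na2S2O3) = 0.001417 x 6/1 = 0.008501 mol.
[Na2S2O3] = 0.008501 / 0.02775 L = 0.306 M.

0.306 M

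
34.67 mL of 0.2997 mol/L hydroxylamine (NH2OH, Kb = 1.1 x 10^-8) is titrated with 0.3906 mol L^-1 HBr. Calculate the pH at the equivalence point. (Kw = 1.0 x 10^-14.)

3.41

n(NH2OH) = 0.2997 x 0.03467 = 0.01039 mol; V(HBr) at equivalence = 0.01039/0.3906 = 0.02660 L.
At equivalence the base is fully converted to NH3OH+; total volume = 0.06127 L, so [NH3OH+] = 0.01039/0.06127 = 0.1696 M.
Ka(NH3OH+) = Kw/Kb = 1.0e-14 / 1.1 x 10^-8 = 9.09e-7.
[H^+] = sqrt(Ka x [NH3OH+]) = sqrt(9.09e-7 x 0.1696) = 0.000393 M.
pH = -log(0.000393) = 3.41.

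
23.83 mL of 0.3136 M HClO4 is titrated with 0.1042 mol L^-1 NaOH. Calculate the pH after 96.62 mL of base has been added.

12.33

n(acid) = 0.3136 x 0.02383 = 0.007473 mol; n(NaOH) added = 0.1042 x 0.09662 = 0.01007 mol.
Base is in excess by 0.01007 - 0.007473 = 0.002595 mol in a total volume of 0.1205 L.
[OH^-] = 0.002595/0.1205 = 0.02154 M, so pOH = 1.67 and pH = 14.00 - 1.67 = 12.33.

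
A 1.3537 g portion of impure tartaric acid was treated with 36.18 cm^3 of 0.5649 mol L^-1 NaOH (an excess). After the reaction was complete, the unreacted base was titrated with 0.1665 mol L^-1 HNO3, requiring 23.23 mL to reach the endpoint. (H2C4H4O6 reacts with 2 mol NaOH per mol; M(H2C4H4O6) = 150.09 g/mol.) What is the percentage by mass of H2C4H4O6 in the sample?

91.9%

Total n(NaOH) added = 0.5649 x 0.03618 = 0.02044 mol.
n(HNO3) used = 0.1665 x 0.02323 = 0.003868 mol, which equals the excess n(NaOH).
So n(NaOH) consumed by the sample = 0.02044 - 0.003868 = 0.01657 mol.
n(H2C4H4O6) = 0.01657 / 2 = 0.008285 mol.
mass H2C4H4O6 = 0.008285 x 150.09 = 1.244 g, so %H2C4H4O6 = 1.244/1.3537 x 100 = 91.9%.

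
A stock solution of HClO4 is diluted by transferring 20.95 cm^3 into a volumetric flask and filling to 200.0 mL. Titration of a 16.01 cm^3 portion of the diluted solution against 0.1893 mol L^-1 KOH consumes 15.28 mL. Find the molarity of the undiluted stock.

n(KOH) = 0.1893 x 0.01528 = 0.002893 mol.
n(HClO4) in the aliquot = 0.002893 mol.
[diluted HClO4] = 0.002893 / 0.01601 = 0.1807 M.
Dilution factor = 200.0/20.95 = 9.547, so [stock] = 0.1807 x 9.547 = 1.72 M.

1.72 M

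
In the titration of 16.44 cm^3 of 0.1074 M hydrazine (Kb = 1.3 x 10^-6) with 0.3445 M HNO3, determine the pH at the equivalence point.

n(N2H4) = 0.1074 x 0.01644 = 0.001766 mol; V(HNO3) at equivalence = 0.001766/0.3445 = 0.005125 L.
At equivalence the base is fully converted to N2H5+; total volume = 0.02157 L, so [N2H5+] = 0.001766/0.02157 = 0.08187 M.
Ka(N2H5+) = Kw/Kb = 1.0e-14 / 1.3 x 10^-6 = 7.69e-9.
[H^+] = sqrt(Ka x [N2H5+]) = sqrt(7.69e-9 x 0.08187) = 2.51e-5 M.
pH = -log(2.51e-5) = 4.60.

4.60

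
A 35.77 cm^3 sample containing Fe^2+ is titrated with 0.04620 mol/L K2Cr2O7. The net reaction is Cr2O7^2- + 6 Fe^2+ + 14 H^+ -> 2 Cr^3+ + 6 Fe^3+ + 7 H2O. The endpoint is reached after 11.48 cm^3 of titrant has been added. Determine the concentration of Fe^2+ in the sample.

n(K2Cr2O7) = 0.04620 x 0.01148 = 0.0005304 mol.
From the balanced equation, 1 mol K2Cr2O7 reacts with 6 mol Fe^2+, so n(Fe^2+) = 0.0005304 x 6/1 = 0.003182 mol.
[Fe^2+] = 0.003182 / 0.03577 L = 0.0890 M.

0.0890 M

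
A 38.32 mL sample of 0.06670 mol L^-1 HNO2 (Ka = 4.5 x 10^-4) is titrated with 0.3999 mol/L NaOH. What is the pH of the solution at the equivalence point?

8.05

n(HNO2) = 0.06670 x 0.03832 = 0.002556 mol; V(NaOH) at equivalence = 0.002556/0.3999 = 0.006391 L.
At equivalence all the acid is converted to NO2-; total volume = 0.03832 + 0.006391 = 0.04471 L, so [NO2-] = 0.002556/0.04471 = 0.05717 M.
Kb = Kw/Ka = 1.0e-14 / 4.5 x 10^-4 = 2.22e-11.
[OH^-] = sqrt(Kb x [NO2-]) = sqrt(2.22e-11 x 0.05717) = 1.13e-6 M.
pOH = 5.95, so pH = 14.00 - 5.95 = 8.05.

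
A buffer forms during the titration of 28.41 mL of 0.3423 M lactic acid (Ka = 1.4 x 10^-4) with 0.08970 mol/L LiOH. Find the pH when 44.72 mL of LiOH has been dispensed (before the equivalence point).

3.70

Initial n(HC3H5O3) = 0.3423 x 0.02841 = 0.009725 mol.
n(LiOH) added = 0.08970 x 0.04472 = 0.004011 mol, converting that many moles of HC3H5O3 to C3H5O3-.
Remaining n(HC3H5O3) = 0.005713 mol; n(C3H5O3-) = 0.004011 mol.
By Henderson-Hasselbalch, pH = pKa + log([A^-]/[HA]) = 3.85 + log(0.004011/0.005713) = 3.85 + (-0.15) = 3.70.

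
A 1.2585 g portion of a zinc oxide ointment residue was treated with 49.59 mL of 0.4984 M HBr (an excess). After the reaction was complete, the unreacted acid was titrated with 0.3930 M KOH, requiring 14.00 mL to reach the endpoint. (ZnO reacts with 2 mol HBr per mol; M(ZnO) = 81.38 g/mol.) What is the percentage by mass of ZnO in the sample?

62.1%

Total n(HBr) added = 0.4984 x 0.04959 = 0.02472 mol.
n(KOH) used = 0.3930 x 0.01400 = 0.005502 mol, which equals the excess n(HBr).
So n(HBr) consumed by the sample = 0.02472 - 0.005502 = 0.01921 mol.
n(ZnO) = 0.01921 / 2 = 0.009607 mol.
mass ZnO = 0.009607 x 81.38 = 0.7818 g, so %ZnO = 0.7818/1.2585 x 100 = 62.1%.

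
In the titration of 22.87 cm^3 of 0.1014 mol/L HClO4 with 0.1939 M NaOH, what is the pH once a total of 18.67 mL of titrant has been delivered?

12.50

n(acid) = 0.1014 x 0.02287 = 0.002319 mol; n(NaOH) added = 0.1939 x 0.01867 = 0.003620 mol.
Base is in excess by 0.003620 - 0.002319 = 0.001301 mol in a total volume of 0.04154 L.
[OH^-] = 0.001301/0.04154 = 0.03132 M, so pOH = 1.50 and pH = 14.00 - 1.50 = 12.50.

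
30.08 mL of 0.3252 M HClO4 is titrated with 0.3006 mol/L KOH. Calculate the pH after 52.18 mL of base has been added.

n(acid) = 0.3252 x 0.03008 = 0.009782 mol; n(KOH) added = 0.3006 x 0.05218 = 0.01569 mol.
Base is in excess by 0.01569 - 0.009782 = 0.005903 mol in a total volume of 0.08226 L.
[OH^-] = 0.005903/0.08226 = 0.07176 M, so pOH = 1.14 and pH = 14.00 - 1.14 = 12.86.

12.86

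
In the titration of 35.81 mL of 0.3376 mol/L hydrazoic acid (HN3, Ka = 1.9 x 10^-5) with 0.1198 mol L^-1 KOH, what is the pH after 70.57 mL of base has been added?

5.09

Initial n(HN3) = 0.3376 x 0.03581 = 0.01209 mol.
n(KOH) added = 0.1198 x 0.07057 = 0.008454 mol, converting that many moles of HN3 to N3-.
Remaining n(HN3) = 0.003635 mol; n(N3-) = 0.008454 mol.
By Henderson-Hasselbalch, pH = pKa + log([A^-]/[HA]) = 4.72 + log(0.008454/0.003635) = 4.72 + (+0.37) = 5.09.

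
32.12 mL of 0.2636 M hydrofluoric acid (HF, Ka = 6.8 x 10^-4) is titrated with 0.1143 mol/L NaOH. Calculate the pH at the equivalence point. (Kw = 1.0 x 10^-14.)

8.03

n(HF) = 0.2636 x 0.03212 = 0.008467 mol; V(NaOH) at equivalence = 0.008467/0.1143 = 0.07408 L.
At equivalence all the acid is converted to F-; total volume = 0.03212 + 0.07408 = 0.1062 L, so [F-] = 0.008467/0.1062 = 0.07973 M.
Kb = Kw/Ka = 1.0e-14 / 6.8 x 10^-4 = 1.47e-11.
[OH^-] = sqrt(Kb x [F-]) = sqrt(1.47e-11 x 0.07973) = 1.08e-6 M.
pOH = 5.97, so pH = 14.00 - 5.97 = 8.03.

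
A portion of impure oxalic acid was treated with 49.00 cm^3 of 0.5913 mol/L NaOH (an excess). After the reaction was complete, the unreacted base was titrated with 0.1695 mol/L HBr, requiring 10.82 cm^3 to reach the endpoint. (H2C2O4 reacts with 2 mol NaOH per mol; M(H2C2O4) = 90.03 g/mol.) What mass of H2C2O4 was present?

Total n(NaOH) added = 0.5913 x 0.04900 = 0.02897 mol.
n(HBr) used = 0.1695 x 0.01082 = 0.001834 mol, which equals the excess n(NaOH).
So n(NaOH) consumed by the sample = 0.02897 - 0.001834 = 0.02714 mol.
n(H2C2O4) = 0.02714 / 2 = 0.01357 mol.
mass = 0.01357 mol x 90.03 g/mol = 1.22 g.

1.22 g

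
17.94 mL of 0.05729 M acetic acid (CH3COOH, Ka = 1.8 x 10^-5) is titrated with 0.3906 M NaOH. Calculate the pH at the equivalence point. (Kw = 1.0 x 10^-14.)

8.72

n(CH3COOH) = 0.05729 x 0.01794 = 0.001028 mol; V(NaOH) at equivalence = 0.001028/0.3906 = 0.002631 L.
At equivalence all the acid is converted to CH3COO-; total volume = 0.01794 + 0.002631 = 0.02057 L, so [CH3COO-] = 0.001028/0.02057 = 0.04996 M.
Kb = Kw/Ka = 1.0e-14 / 1.8 x 10^-5 = 5.56e-10.
[OH^-] = sqrt(Kb x [CH3COO-]) = sqrt(5.56e-10 x 0.04996) = 5.27e-6 M.
pOH = 5.28, so pH = 14.00 - 5.28 = 8.72.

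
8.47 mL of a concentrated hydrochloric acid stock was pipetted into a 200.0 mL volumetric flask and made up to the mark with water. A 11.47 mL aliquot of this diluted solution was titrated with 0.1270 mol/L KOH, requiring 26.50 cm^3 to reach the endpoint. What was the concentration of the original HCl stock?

6.93 M

n(KOH) = 0.1270 x 0.02650 = 0.003366 mol.
n(HCl) in the aliquot = 0.003366 mol.
[diluted HCl] = 0.003366 / 0.01147 = 0.2934 M.
Dilution factor = 200.0/8.470 = 23.61, so [stock] = 0.2934 x 23.61 = 6.93 M.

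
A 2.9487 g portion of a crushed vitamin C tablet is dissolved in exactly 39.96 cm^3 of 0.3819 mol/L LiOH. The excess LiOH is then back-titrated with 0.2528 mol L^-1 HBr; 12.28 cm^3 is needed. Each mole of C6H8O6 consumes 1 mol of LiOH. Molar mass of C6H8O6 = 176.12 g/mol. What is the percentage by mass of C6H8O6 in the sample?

Total n(LiOH) added = 0.3819 x 0.03996 = 0.01526 mol.
n(HBr) used = 0.2528 x 0.01228 = 0.003104 mol, which equals the excess n(LiOH).
So n(LiOH) consumed by the sample = 0.01526 - 0.003104 = 0.01216 mol.
n(C6H8O6) = 0.01216 / 1 = 0.01216 mol.
mass C6H8O6 = 0.01216 x 176.12 = 2.141 g, so %C6H8O6 = 2.141/2.9487 x 100 = 72.6%.

72.6%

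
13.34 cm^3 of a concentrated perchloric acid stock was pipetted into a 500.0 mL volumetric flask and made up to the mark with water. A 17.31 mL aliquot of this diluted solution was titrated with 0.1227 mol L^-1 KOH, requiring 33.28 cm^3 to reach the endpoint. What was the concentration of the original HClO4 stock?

8.84 M

n(KOH) = 0.1227 x 0.03328 = 0.004083 mol.
n(HClO4) in the aliquot = 0.004083 mol.
[diluted HClO4] = 0.004083 / 0.01731 = 0.2359 M.
Dilution factor = 500.0/13.34 = 37.48, so [stock] = 0.2359 x 37.48 = 8.84 M.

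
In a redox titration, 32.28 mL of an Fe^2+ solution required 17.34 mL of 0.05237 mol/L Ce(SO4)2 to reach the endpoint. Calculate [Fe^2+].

n(Ce(SO4)2) = 0.05237 x 0.01734 = 0.0009081 mol.
From the balanced equation, 1 mol Ce(SO4)2 reacts with 1 mol Fe^2+, so n(Fe^2+) = 0.0009081 x 1/1 = 0.0009081 mol.
[Fe^2+] = 0.0009081 / 0.03228 L = 0.0281 M.

0.0281 M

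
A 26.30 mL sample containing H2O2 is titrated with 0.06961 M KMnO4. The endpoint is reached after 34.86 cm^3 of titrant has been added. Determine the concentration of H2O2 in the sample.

n(KMnO4) = 0.06961 x 0.03486 = 0.002427 mol.
From the balanced equation, 2 mol KMnO4 reacts with 5 mol H2O2, so n(H2O2) = 0.002427 x 5/2 = 0.006067 mol.
[H2O2] = 0.006067 / 0.02630 L = 0.231 M.

0.231 M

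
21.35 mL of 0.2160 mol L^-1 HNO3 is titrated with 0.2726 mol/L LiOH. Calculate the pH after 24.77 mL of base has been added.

n(acid) = 0.2160 x 0.02135 = 0.004612 mol; n(LiOH) added = 0.2726 x 0.02477 = 0.006752 mol.
Base is in excess by 0.006752 - 0.004612 = 0.002141 mol in a total volume of 0.04612 L.
[OH^-] = 0.002141/0.04612 = 0.04642 M, so pOH = 1.33 and pH = 14.00 - 1.33 = 12.67.

12.67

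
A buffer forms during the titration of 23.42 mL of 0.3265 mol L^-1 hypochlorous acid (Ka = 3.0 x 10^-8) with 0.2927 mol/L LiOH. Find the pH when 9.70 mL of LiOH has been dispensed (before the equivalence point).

7.29

Initial n(HClO) = 0.3265 x 0.02342 = 0.007647 mol.
n(LiOH) added = 0.2927 x 0.009700 = 0.002839 mol, converting that many moles of HClO to ClO-.
Remaining n(HClO) = 0.004807 mol; n(ClO-) = 0.002839 mol.
By Henderson-Hasselbalch, pH = pKa + log([A^-]/[HA]) = 7.52 + log(0.002839/0.004807) = 7.52 + (-0.23) = 7.29.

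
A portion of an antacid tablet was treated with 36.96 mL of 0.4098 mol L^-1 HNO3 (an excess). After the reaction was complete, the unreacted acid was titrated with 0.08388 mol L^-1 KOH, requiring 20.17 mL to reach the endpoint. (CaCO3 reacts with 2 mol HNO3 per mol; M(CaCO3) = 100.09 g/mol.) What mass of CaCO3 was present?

0.673 g

Total n(HNO3) added = 0.4098 x 0.03696 = 0.01515 mol.
n(KOH) used = 0.08388 x 0.02017 = 0.001692 mol, which equals the excess n(HNO3).
So n(HNO3) consumed by the sample = 0.01515 - 0.001692 = 0.01345 mol.
n(CaCO3) = 0.01345 / 2 = 0.006727 mol.
mass = 0.006727 mol x 100.09 g/mol = 0.673 g.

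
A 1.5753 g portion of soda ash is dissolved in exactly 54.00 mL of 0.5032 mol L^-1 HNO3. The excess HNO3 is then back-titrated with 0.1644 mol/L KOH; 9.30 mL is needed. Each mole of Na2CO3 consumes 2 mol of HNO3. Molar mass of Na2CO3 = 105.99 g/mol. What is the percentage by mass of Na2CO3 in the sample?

Total n(HNO3) added = 0.5032 x 0.05400 = 0.02717 mol.
n(KOH) used = 0.1644 x 0.009300 = 0.001529 mol, which equals the excess n(HNO3).
So n(HNO3) consumed by the sample = 0.02717 - 0.001529 = 0.02564 mol.
n(Na2CO3) = 0.02564 / 2 = 0.01282 mol.
mass Na2CO3 = 0.01282 x 105.99 = 1.359 g, so %Na2CO3 = 1.359/1.5753 x 100 = 86.3%.

86.3%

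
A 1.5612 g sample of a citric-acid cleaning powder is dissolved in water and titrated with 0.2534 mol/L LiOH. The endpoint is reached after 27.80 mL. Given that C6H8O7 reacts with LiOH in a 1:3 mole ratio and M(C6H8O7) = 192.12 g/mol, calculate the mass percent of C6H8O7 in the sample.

28.9%

n(LiOH) = 0.2534 x 0.02780 = 0.007045 mol.
n(C6H8O7) = 0.007045 / 3 = 0.002348 mol.
mass of C6H8O7 = 0.002348 x 192.12 = 0.4511 g.
% purity = 0.4511 / 1.5612 x 100 = 28.9%.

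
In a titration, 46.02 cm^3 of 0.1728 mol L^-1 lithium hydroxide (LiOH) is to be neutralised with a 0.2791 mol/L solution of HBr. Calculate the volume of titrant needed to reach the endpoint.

n(LiOH) = 0.1728 mol/L x 0.04602 L = 0.007952 mol.
At equivalence n(HBr) = n(LiOH) = 0.007952 mol.
V(HBr) = 0.007952 / 0.2791 = 0.02849 L = 28.5 mL.

28.5 mL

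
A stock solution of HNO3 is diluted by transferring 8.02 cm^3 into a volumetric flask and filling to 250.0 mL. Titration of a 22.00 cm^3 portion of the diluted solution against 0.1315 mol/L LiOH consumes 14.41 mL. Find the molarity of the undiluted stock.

2.68 M

n(LiOH) = 0.1315 x 0.01441 = 0.001895 mol.
n(HNO3) in the aliquot = 0.001895 mol.
[diluted HNO3] = 0.001895 / 0.02200 = 0.08613 M.
Dilution factor = 250.0/8.020 = 31.17, so [stock] = 0.08613 x 31.17 = 2.68 M.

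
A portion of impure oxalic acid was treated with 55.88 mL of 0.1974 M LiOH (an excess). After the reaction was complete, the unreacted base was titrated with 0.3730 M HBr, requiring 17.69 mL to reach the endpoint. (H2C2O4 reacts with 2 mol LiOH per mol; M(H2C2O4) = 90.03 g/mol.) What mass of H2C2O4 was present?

Total n(LiOH) added = 0.1974 x 0.05588 = 0.01103 mol.
n(HBr) used = 0.3730 x 0.01769 = 0.006598 mol, which equals the excess n(LiOH).
So n(LiOH) consumed by the sample = 0.01103 - 0.006598 = 0.004432 mol.
n(H2C2O4) = 0.004432 / 2 = 0.002216 mol.
mass = 0.002216 mol x 90.03 g/mol = 0.200 g.

0.200 g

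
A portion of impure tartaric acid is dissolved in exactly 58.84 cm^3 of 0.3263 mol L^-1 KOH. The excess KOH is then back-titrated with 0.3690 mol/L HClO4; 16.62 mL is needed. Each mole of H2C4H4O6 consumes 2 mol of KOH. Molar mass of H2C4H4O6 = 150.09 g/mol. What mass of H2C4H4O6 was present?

0.981 g

Total n(KOH) added = 0.3263 x 0.05884 = 0.01920 mol.
n(HClO4) used = 0.3690 x 0.01662 = 0.006133 mol, which equals the excess n(KOH).
So n(KOH) consumed by the sample = 0.01920 - 0.006133 = 0.01307 mol.
n(H2C4H4O6) = 0.01307 / 2 = 0.006533 mol.
mass = 0.006533 mol x 150.09 g/mol = 0.981 g.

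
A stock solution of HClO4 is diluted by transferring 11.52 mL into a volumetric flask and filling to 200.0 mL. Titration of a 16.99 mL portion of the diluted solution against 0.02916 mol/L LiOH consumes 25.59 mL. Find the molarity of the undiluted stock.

n(LiOH) = 0.02916 x 0.02559 = 0.0007462 mol.
n(HClO4) in the aliquot = 0.0007462 mol.
[diluted HClO4] = 0.0007462 / 0.01699 = 0.04392 M.
Dilution factor = 200.0/11.52 = 17.36, so [stock] = 0.04392 x 17.36 = 0.763 M.

0.763 M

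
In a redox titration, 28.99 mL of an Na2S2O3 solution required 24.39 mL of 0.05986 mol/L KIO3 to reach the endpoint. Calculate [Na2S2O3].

n(KIO3) = 0.05986 x 0.02439 = 0.001460 mol.
From the balanced equation, 1 mol KIO3 reacts with 6 mol Na2S2O3, so n(Na2S2O3) = 0.001460 x 6/1 = 0.008760 mol.
[Na2S2O3] = 0.008760 / 0.02899 L = 0.302 M.

0.302 M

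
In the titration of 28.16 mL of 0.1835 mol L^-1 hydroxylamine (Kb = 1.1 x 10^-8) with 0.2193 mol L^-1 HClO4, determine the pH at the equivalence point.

n(NH2OH) = 0.1835 x 0.02816 = 0.005167 mol; V(HClO4) at equivalence = 0.005167/0.2193 = 0.02356 L.
At equivalence the base is fully converted to NH3OH+; total volume = 0.05172 L, so [NH3OH+] = 0.005167/0.05172 = 0.09990 M.
Ka(NH3OH+) = Kw/Kb = 1.0e-14 / 1.1 x 10^-8 = 9.09e-7.
[H^+] = sqrt(Ka x [NH3OH+]) = sqrt(9.09e-7 x 0.09990) = 0.000301 M.
pH = -log(0.000301) = 3.52.

3.52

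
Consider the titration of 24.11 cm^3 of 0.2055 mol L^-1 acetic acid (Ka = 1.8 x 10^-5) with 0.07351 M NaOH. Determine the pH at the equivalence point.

n(CH3COOH) = 0.2055 x 0.02411 = 0.004955 mol; V(NaOH) at equivalence = 0.004955/0.07351 = 0.06740 L.
At equivalence all the acid is converted to CH3COO-; total volume = 0.02411 + 0.06740 = 0.09151 L, so [CH3COO-] = 0.004955/0.09151 = 0.05414 M.
Kb = Kw/Ka = 1.0e-14 / 1.8 x 10^-5 = 5.56e-10.
[OH^-] = sqrt(Kb x [CH3COO-]) = sqrt(5.56e-10 x 0.05414) = 5.48e-6 M.
pOH = 5.26, so pH = 14.00 - 5.26 = 8.74.

8.74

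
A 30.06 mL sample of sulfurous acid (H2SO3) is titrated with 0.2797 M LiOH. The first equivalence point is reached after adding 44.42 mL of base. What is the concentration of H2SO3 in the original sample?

0.413 M

n(LiOH) = 0.2797 x 0.04442 = 0.01242 mol.
At the first equivalence point, 1 mol OH^- react per mol H2SO3, so n(H2SO3) = 0.01242 / 1 = 0.01242 mol.
[H2SO3] = 0.01242 / 0.03006 L = 0.413 M.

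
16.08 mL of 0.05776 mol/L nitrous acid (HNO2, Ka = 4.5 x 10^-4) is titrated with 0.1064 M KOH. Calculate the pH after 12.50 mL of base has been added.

n(acid) = 0.05776 x 0.01608 = 0.0009288 mol; n(KOH) added = 0.1064 x 0.01250 = 0.001330 mol.
Base is in excess by 0.001330 - 0.0009288 = 0.0004012 mol in a total volume of 0.02858 L.
[OH^-] = 0.0004012/0.02858 = 0.01404 M, so pOH = 1.85 and pH = 14.00 - 1.85 = 12.15.

12.15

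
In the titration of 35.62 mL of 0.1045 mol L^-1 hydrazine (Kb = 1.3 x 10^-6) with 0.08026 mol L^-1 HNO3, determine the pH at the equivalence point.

4.73

n(N2H4) = 0.1045 x 0.03562 = 0.003722 mol; V(HNO3) at equivalence = 0.003722/0.08026 = 0.04638 L.
At equivalence the base is fully converted to N2H5+; total volume = 0.08200 L, so [N2H5+] = 0.003722/0.08200 = 0.04539 M.
Ka(N2H5+) = Kw/Kb = 1.0e-14 / 1.3 x 10^-6 = 7.69e-9.
[H^+] = sqrt(Ka x [N2H5+]) = sqrt(7.69e-9 x 0.04539) = 1.87e-5 M.
pH = -log(1.87e-5) = 4.73.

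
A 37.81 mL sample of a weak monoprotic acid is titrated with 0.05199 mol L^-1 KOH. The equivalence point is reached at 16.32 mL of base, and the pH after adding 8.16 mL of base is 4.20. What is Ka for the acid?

6.3 x 10^-5

8.16 mL is half of the equivalence volume, so this is the half-equivalence point where [HA] = [A^-].
At half-equivalence pH = pKa, so pKa = 4.20.
Ka = 10^(-4.20) = 6.3 x 10^-5.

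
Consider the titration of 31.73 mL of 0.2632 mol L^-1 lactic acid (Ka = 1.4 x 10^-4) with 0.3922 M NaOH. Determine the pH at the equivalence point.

8.53

n(HC3H5O3) = 0.2632 x 0.03173 = 0.008351 mol; V(NaOH) at equivalence = 0.008351/0.3922 = 0.02129 L.
At equivalence all the acid is converted to C3H5O3-; total volume = 0.03173 + 0.02129 = 0.05302 L, so [C3H5O3-] = 0.008351/0.05302 = 0.1575 M.
Kb = Kw/Ka = 1.0e-14 / 1.4 x 10^-4 = 7.14e-11.
[OH^-] = sqrt(Kb x [C3H5O3-]) = sqrt(7.14e-11 x 0.1575) = 3.35e-6 M.
pOH = 5.47, so pH = 14.00 - 5.47 = 8.53.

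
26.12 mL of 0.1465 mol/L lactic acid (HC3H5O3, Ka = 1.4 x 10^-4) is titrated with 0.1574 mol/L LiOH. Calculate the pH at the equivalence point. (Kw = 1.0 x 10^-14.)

n(HC3H5O3) = 0.1465 x 0.02612 = 0.003827 mol; V(LiOH) at equivalence = 0.003827/0.1574 = 0.02431 L.
At equivalence all the acid is converted to C3H5O3-; total volume = 0.02612 + 0.02431 = 0.05043 L, so [C3H5O3-] = 0.003827/0.05043 = 0.07588 M.
Kb = Kw/Ka = 1.0e-14 / 1.4 x 10^-4 = 7.14e-11.
[OH^-] = sqrt(Kb x [C3H5O3-]) = sqrt(7.14e-11 x 0.07588) = 2.33e-6 M.
pOH = 5.63, so pH = 14.00 - 5.63 = 8.37.

8.37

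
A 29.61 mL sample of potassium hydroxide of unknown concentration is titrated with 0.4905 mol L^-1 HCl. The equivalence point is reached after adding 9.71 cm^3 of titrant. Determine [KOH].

n(HCl) delivered = 0.4905 x 0.009710 = 0.004763 mol.
For a 1:1 reaction, n(KOH) = 0.004763 mol.
[KOH] = 0.004763 mol / 0.02961 L = 0.161 M.

0.161 M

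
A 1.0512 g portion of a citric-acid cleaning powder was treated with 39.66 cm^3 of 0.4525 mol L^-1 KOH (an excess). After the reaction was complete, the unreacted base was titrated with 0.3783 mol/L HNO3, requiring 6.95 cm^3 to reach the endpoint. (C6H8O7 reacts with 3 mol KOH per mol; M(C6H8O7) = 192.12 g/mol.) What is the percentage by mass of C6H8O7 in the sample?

93.3%

Total n(KOH) added = 0.4525 x 0.03966 = 0.01795 mol.
n(HNO3) used = 0.3783 x 0.006950 = 0.002629 mol, which equals the excess n(KOH).
So n(KOH) consumed by the sample = 0.01795 - 0.002629 = 0.01532 mol.
n(C6H8O7) = 0.01532 / 3 = 0.005106 mol.
mass C6H8O7 = 0.005106 x 192.12 = 0.9809 g, so %C6H8O7 = 0.9809/1.0512 x 100 = 93.3%.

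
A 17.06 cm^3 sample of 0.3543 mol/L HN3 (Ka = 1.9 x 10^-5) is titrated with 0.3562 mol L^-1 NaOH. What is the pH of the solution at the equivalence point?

n(HN3) = 0.3543 x 0.01706 = 0.006044 mol; V(NaOH) at equivalence = 0.006044/0.3562 = 0.01697 L.
At equivalence all the acid is converted to N3-; total volume = 0.01706 + 0.01697 = 0.03403 L, so [N3-] = 0.006044/0.03403 = 0.1776 M.
Kb = Kw/Ka = 1.0e-14 / 1.9 x 10^-5 = 5.26e-10.
[OH^-] = sqrt(Kb x [N3-]) = sqrt(5.26e-10 x 0.1776) = 9.67e-6 M.
pOH = 5.01, so pH = 14.00 - 5.01 = 8.99.

8.99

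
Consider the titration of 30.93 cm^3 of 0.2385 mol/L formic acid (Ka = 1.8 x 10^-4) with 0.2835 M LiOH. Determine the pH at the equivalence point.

8.43

n(HCOOH) = 0.2385 x 0.03093 = 0.007377 mol; V(LiOH) at equivalence = 0.007377/0.2835 = 0.02602 L.
At equivalence all the acid is converted to HCOO-; total volume = 0.03093 + 0.02602 = 0.05695 L, so [HCOO-] = 0.007377/0.05695 = 0.1295 M.
Kb = Kw/Ka = 1.0e-14 / 1.8 x 10^-4 = 5.56e-11.
[OH^-] = sqrt(Kb x [HCOO-]) = sqrt(5.56e-11 x 0.1295) = 2.68e-6 M.
pOH = 5.57, so pH = 14.00 - 5.57 = 8.43.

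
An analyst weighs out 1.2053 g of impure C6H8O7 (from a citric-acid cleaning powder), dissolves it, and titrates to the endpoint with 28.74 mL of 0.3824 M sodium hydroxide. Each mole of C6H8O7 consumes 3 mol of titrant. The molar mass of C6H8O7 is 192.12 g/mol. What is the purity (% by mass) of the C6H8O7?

n(NaOH) = 0.3824 x 0.02874 = 0.01099 mol.
n(C6H8O7) = 0.01099 / 3 = 0.003663 mol.
mass of C6H8O7 = 0.003663 x 192.12 = 0.7038 g.
% purity = 0.7038 / 1.2053 x 100 = 58.4%.

58.4%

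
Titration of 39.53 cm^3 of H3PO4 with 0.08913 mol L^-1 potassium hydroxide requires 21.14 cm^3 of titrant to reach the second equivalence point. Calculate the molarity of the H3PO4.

n(KOH) = 0.08913 x 0.02114 = 0.001884 mol.
At the second equivalence point, 2 mol OH^- react per mol H3PO4, so n(H3PO4) = 0.001884 / 2 = 0.0009421 mol.
[H3PO4] = 0.0009421 / 0.03953 L = 0.0238 M.

0.0238 M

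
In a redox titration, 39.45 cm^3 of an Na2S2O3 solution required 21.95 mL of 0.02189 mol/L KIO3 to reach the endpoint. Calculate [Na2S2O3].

0.0731 M

n(KIO3) = 0.02189 x 0.02195 = 0.0004805 mol.
From the balanced equation, 1 mol KIO3 reacts with 6 mol Na2S2O3, so n(Na2S2O3) = 0.0004805 x 6/1 = 0.002883 mol.
[Na2S2O3] = 0.002883 / 0.03945 L = 0.0731 M.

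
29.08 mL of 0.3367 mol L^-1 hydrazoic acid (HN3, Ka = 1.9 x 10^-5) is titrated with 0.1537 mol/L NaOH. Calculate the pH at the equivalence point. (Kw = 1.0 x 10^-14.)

n(HN3) = 0.3367 x 0.02908 = 0.009791 mol; V(NaOH) at equivalence = 0.009791/0.1537 = 0.06370 L.
At equivalence all the acid is converted to N3-; total volume = 0.02908 + 0.06370 = 0.09278 L, so [N3-] = 0.009791/0.09278 = 0.1055 M.
Kb = Kw/Ka = 1.0e-14 / 1.9 x 10^-5 = 5.26e-10.
[OH^-] = sqrt(Kb x [N3-]) = sqrt(5.26e-10 x 0.1055) = 7.45e-6 M.
pOH = 5.13, so pH = 14.00 - 5.13 = 8.87.

8.87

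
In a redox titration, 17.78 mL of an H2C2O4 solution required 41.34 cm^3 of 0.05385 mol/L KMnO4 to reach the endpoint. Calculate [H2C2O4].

0.313 M

n(KMnO4) = 0.05385 x 0.04134 = 0.002226 mol.
From the balanced equation, 2 mol KMnO4 reacts with 5 mol H2C2O4, so n(H2C2O4) = 0.002226 x 5/2 = 0.005565 mol.
[H2C2O4] = 0.005565 / 0.01778 L = 0.313 M.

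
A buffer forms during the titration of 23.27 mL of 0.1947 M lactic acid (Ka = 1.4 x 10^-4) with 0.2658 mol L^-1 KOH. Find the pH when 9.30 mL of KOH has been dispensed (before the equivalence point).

3.93

Initial n(HC3H5O3) = 0.1947 x 0.02327 = 0.004531 mol.
n(KOH) added = 0.2658 x 0.009300 = 0.002472 mol, converting that many moles of HC3H5O3 to C3H5O3-.
Remaining n(HC3H5O3) = 0.002059 mol; n(C3H5O3-) = 0.002472 mol.
By Henderson-Hasselbalch, pH = pKa + log([A^-]/[HA]) = 3.85 + log(0.002472/0.002059) = 3.85 + (+0.08) = 3.93.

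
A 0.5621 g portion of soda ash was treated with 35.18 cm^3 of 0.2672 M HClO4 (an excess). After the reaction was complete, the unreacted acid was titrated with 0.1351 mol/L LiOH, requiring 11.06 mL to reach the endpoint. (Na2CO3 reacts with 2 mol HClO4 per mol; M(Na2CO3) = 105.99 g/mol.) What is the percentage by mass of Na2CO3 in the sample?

Total n(HClO4) added = 0.2672 x 0.03518 = 0.009400 mol.
n(LiOH) used = 0.1351 x 0.01106 = 0.001494 mol, which equals the excess n(HClO4).
So n(HClO4) consumed by the sample = 0.009400 - 0.001494 = 0.007906 mol.
n(Na2CO3) = 0.007906 / 2 = 0.003953 mol.
mass Na2CO3 = 0.003953 x 105.99 = 0.4190 g, so %Na2CO3 = 0.4190/0.5621 x 100 = 74.5%.

74.5%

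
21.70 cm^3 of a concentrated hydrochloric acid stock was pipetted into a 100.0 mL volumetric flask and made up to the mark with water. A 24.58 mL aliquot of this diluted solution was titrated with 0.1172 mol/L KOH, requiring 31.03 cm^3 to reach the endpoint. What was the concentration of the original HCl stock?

n(KOH) = 0.1172 x 0.03103 = 0.003637 mol.
n(HCl) in the aliquot = 0.003637 mol.
[diluted HCl] = 0.003637 / 0.02458 = 0.1480 M.
Dilution factor = 100.0/21.70 = 4.608, so [stock] = 0.1480 x 4.608 = 0.682 M.

0.682 M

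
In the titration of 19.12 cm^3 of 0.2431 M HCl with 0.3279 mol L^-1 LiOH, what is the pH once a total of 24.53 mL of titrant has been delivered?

12.89

n(acid) = 0.2431 x 0.01912 = 0.004648 mol; n(LiOH) added = 0.3279 x 0.02453 = 0.008043 mol.
Base is in excess by 0.008043 - 0.004648 = 0.003395 mol in a total volume of 0.04365 L.
[OH^-] = 0.003395/0.04365 = 0.07778 M, so pOH = 1.11 and pH = 14.00 - 1.11 = 12.89.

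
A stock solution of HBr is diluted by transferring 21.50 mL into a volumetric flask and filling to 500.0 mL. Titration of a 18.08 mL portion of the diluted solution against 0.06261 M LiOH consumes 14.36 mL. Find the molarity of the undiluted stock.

1.16 M

n(LiOH) = 0.06261 x 0.01436 = 0.0008991 mol.
n(HBr) in the aliquot = 0.0008991 mol.
[diluted HBr] = 0.0008991 / 0.01808 = 0.04973 M.
Dilution factor = 500.0/21.50 = 23.26, so [stock] = 0.04973 x 23.26 = 1.16 M.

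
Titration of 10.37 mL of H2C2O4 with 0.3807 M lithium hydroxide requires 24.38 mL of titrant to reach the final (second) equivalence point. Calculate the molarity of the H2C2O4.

n(LiOH) = 0.3807 x 0.02438 = 0.009281 mol.
At the final (second) equivalence point, 2 mol OH^- react per mol H2C2O4, so n(H2C2O4) = 0.009281 / 2 = 0.004641 mol.
[H2C2O4] = 0.004641 / 0.01037 L = 0.448 M.

0.448 M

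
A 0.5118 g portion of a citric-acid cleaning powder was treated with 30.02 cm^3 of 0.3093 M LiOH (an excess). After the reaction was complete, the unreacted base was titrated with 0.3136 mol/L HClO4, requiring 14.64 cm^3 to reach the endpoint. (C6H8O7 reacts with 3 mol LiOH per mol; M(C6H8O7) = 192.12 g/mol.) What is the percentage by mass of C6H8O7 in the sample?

58.7%

Total n(LiOH) added = 0.3093 x 0.03002 = 0.009285 mol.
n(HClO4) used = 0.3136 x 0.01464 = 0.004591 mol, which equals the excess n(LiOH).
So n(LiOH) consumed by the sample = 0.009285 - 0.004591 = 0.004694 mol.
n(C6H8O7) = 0.004694 / 3 = 0.001565 mol.
mass C6H8O7 = 0.001565 x 192.12 = 0.3006 g, so %C6H8O7 = 0.3006/0.5118 x 100 = 58.7%.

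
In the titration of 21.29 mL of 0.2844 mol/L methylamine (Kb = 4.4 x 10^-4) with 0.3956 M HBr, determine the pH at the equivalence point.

5.71

n(CH3NH2) = 0.2844 x 0.02129 = 0.006055 mol; V(HBr) at equivalence = 0.006055/0.3956 = 0.01531 L.
At equivalence the base is fully converted to CH3NH3+; total volume = 0.03660 L, so [CH3NH3+] = 0.006055/0.03660 = 0.1655 M.
Ka(CH3NH3+) = Kw/Kb = 1.0e-14 / 4.4 x 10^-4 = 2.27e-11.
[H^+] = sqrt(Ka x [CH3NH3+]) = sqrt(2.27e-11 x 0.1655) = 1.94e-6 M.
pH = -log(1.94e-6) = 5.71.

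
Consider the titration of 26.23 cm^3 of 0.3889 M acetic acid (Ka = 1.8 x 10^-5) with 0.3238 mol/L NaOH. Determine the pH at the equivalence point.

9.00

n(CH3COOH) = 0.3889 x 0.02623 = 0.01020 mol; V(NaOH) at equivalence = 0.01020/0.3238 = 0.03150 L.
At equivalence all the acid is converted to CH3COO-; total volume = 0.02623 + 0.03150 = 0.05773 L, so [CH3COO-] = 0.01020/0.05773 = 0.1767 M.
Kb = Kw/Ka = 1.0e-14 / 1.8 x 10^-5 = 5.56e-10.
[OH^-] = sqrt(Kb x [CH3COO-]) = sqrt(5.56e-10 x 0.1767) = 9.91e-6 M.
pOH = 5.00, so pH = 14.00 - 5.00 = 9.00.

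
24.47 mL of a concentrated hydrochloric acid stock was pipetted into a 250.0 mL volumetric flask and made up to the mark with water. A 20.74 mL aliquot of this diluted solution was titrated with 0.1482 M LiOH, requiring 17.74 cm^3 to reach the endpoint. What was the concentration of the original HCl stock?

n(LiOH) = 0.1482 x 0.01774 = 0.002629 mol.
n(HCl) in the aliquot = 0.002629 mol.
[diluted HCl] = 0.002629 / 0.02074 = 0.1268 M.
Dilution factor = 250.0/24.47 = 10.22, so [stock] = 0.1268 x 10.22 = 1.30 M.

1.30 M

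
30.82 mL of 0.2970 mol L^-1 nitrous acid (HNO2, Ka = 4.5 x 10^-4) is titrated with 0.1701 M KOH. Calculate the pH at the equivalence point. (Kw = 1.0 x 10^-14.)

8.19

n(HNO2) = 0.2970 x 0.03082 = 0.009154 mol; V(KOH) at equivalence = 0.009154/0.1701 = 0.05381 L.
At equivalence all the acid is converted to NO2-; total volume = 0.03082 + 0.05381 = 0.08463 L, so [NO2-] = 0.009154/0.08463 = 0.1082 M.
Kb = Kw/Ka = 1.0e-14 / 4.5 x 10^-4 = 2.22e-11.
[OH^-] = sqrt(Kb x [NO2-]) = sqrt(2.22e-11 x 0.1082) = 1.55e-6 M.
pOH = 5.81, so pH = 14.00 - 5.81 = 8.19.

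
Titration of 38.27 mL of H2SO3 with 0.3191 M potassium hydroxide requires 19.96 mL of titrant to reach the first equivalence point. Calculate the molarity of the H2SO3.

n(KOH) = 0.3191 x 0.01996 = 0.006369 mol.
At the first equivalence point, 1 mol OH^- react per mol H2SO3, so n(H2SO3) = 0.006369 / 1 = 0.006369 mol.
[H2SO3] = 0.006369 / 0.03827 L = 0.166 M.

0.166 M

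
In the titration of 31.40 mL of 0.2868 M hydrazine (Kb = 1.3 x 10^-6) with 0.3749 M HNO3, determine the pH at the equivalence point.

4.45

n(N2H4) = 0.2868 x 0.03140 = 0.009006 mol; V(HNO3) at equivalence = 0.009006/0.3749 = 0.02402 L.
At equivalence the base is fully converted to N2H5+; total volume = 0.05542 L, so [N2H5+] = 0.009006/0.05542 = 0.1625 M.
Ka(N2H5+) = Kw/Kb = 1.0e-14 / 1.3 x 10^-6 = 7.69e-9.
[H^+] = sqrt(Ka x [N2H5+]) = sqrt(7.69e-9 x 0.1625) = 3.54e-5 M.
pH = -log(3.54e-5) = 4.45.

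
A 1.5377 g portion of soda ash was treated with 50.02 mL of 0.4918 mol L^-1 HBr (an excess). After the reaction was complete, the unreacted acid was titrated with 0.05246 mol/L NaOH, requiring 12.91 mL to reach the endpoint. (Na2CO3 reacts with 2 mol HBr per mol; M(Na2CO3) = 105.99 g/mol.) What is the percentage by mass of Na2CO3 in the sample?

82.4%

Total n(HBr) added = 0.4918 x 0.05002 = 0.02460 mol.
n(NaOH) used = 0.05246 x 0.01291 = 0.0006773 mol, which equals the excess n(HBr).
So n(HBr) consumed by the sample = 0.02460 - 0.0006773 = 0.02392 mol.
n(Na2CO3) = 0.02392 / 2 = 0.01196 mol.
mass Na2CO3 = 0.01196 x 105.99 = 1.268 g, so %Na2CO3 = 1.268/1.5377 x 100 = 82.4%.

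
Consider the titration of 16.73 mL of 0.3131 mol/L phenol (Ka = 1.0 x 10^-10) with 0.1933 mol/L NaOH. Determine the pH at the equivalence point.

11.54

n(C6H5OH) = 0.3131 x 0.01673 = 0.005238 mol; V(NaOH) at equivalence = 0.005238/0.1933 = 0.02710 L.
At equivalence all the acid is converted to C6H5O-; total volume = 0.01673 + 0.02710 = 0.04383 L, so [C6H5O-] = 0.005238/0.04383 = 0.1195 M.
Kb = Kw/Ka = 1.0e-14 / 1.0 x 10^-10 = 0.000100.
[OH^-] = sqrt(Kb x [C6H5O-]) = sqrt(0.000100 x 0.1195) = 0.00346 M.
pOH = 2.46, so pH = 14.00 - 2.46 = 11.54.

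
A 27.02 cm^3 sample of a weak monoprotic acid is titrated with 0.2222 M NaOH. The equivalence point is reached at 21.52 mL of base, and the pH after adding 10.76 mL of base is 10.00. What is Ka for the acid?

10.76 mL is half of the equivalence volume, so this is the half-equivalence point where [HA] = [A^-].
At half-equivalence pH = pKa, so pKa = 10.00.
Ka = 10^(-10.00) = 1.0 x 10^-10.

1.0 x 10^-10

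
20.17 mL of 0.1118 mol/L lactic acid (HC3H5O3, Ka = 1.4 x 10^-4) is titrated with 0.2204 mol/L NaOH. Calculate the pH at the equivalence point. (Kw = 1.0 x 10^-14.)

n(HC3H5O3) = 0.1118 x 0.02017 = 0.002255 mol; V(NaOH) at equivalence = 0.002255/0.2204 = 0.01023 L.
At equivalence all the acid is converted to C3H5O3-; total volume = 0.02017 + 0.01023 = 0.03040 L, so [C3H5O3-] = 0.002255/0.03040 = 0.07417 M.
Kb = Kw/Ka = 1.0e-14 / 1.4 x 10^-4 = 7.14e-11.
[OH^-] = sqrt(Kb x [C3H5O3-]) = sqrt(7.14e-11 x 0.07417) = 2.30e-6 M.
pOH = 5.64, so pH = 14.00 - 5.64 = 8.36.

8.36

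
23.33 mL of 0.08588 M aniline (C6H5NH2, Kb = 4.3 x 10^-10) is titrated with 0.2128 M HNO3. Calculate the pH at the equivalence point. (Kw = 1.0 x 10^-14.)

n(C6H5NH2) = 0.08588 x 0.02333 = 0.002004 mol; V(HNO3) at equivalence = 0.002004/0.2128 = 0.009415 L.
At equivalence the base is fully converted to C6H5NH3+; total volume = 0.03275 L, so [C6H5NH3+] = 0.002004/0.03275 = 0.06119 M.
Ka(C6H5NH3+) = Kw/Kb = 1.0e-14 / 4.3 x 10^-10 = 2.33e-5.
[H^+] = sqrt(Ka x [C6H5NH3+]) = sqrt(2.33e-5 x 0.06119) = 0.00119 M.
pH = -log(0.00119) = 2.92.

2.92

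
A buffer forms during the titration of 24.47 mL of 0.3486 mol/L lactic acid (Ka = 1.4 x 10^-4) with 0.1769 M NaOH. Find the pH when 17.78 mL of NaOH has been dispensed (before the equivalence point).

Initial n(HC3H5O3) = 0.3486 x 0.02447 = 0.008530 mol.
n(NaOH) added = 0.1769 x 0.01778 = 0.003145 mol, converting that many moles of HC3H5O3 to C3H5O3-.
Remaining n(HC3H5O3) = 0.005385 mol; n(C3H5O3-) = 0.003145 mol.
By Henderson-Hasselbalch, pH = pKa + log([A^-]/[HA]) = 3.85 + log(0.003145/0.005385) = 3.85 + (-0.23) = 3.62.

3.62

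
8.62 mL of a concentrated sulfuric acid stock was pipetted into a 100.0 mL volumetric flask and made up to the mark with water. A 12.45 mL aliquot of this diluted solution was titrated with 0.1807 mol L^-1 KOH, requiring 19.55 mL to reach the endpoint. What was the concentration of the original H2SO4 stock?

n(KOH) = 0.1807 x 0.01955 = 0.003533 mol.
n(H2SO4) in the aliquot = 0.003533 x 1/2 = 0.001766 mol.
[diluted H2SO4] = 0.001766 / 0.01245 = 0.1419 M.
Dilution factor = 100.0/8.620 = 11.60, so [stock] = 0.1419 x 11.60 = 1.65 M.

1.65 M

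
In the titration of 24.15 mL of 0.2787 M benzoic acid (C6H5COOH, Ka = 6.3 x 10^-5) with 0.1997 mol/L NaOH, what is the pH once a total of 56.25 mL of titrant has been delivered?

12.75

n(acid) = 0.2787 x 0.02415 = 0.006731 mol; n(NaOH) added = 0.1997 x 0.05625 = 0.01123 mol.
Base is in excess by 0.01123 - 0.006731 = 0.004503 mol in a total volume of 0.08040 L.
[OH^-] = 0.004503/0.08040 = 0.05600 M, so pOH = 1.25 and pH = 14.00 - 1.25 = 12.75.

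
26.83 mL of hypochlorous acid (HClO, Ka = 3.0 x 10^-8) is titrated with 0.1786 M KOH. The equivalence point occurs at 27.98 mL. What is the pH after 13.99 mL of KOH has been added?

7.52

13.99 mL is exactly half the equivalence volume (27.98/2), i.e. the half-equivalence point.
There, n(HA) = n(A^-), so pH = pKa = -log(3.0 x 10^-8) = 7.52.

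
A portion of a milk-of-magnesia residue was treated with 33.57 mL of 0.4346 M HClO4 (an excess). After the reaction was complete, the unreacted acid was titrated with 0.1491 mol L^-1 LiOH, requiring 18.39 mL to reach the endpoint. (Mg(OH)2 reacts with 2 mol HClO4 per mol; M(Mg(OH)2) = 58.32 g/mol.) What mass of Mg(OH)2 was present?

0.345 g

Total n(HClO4) added = 0.4346 x 0.03357 = 0.01459 mol.
n(LiOH) used = 0.1491 x 0.01839 = 0.002742 mol, which equals the excess n(HClO4).
So n(HClO4) consumed by the sample = 0.01459 - 0.002742 = 0.01185 mol.
n(Mg(OH)2) = 0.01185 / 2 = 0.005924 mol.
mass = 0.005924 mol x 58.32 g/mol = 0.345 g.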